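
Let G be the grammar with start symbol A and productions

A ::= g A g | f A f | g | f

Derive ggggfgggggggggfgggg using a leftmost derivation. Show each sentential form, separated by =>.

A => gAg => ggAgg => gggAggg => ggggAgggg => ggggfAfgggg => ggggfgAgfgggg => ggggfggAggfgggg => ggggfgggAgggfgggg => ggggfggggAggggfgggg => ggggfgggggggggfgggg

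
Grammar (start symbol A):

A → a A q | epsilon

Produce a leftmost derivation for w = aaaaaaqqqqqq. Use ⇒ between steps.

A ⇒ aAq   [A → a A q]
aAq ⇒ aaAqq   [A → a A q]
aaAqq ⇒ aaaAqqq   [A → a A q]
aaaAqqq ⇒ aaaaAqqqq   [A → a A q]
aaaaAqqqq ⇒ aaaaaAqqqqq   [A → a A q]
aaaaaAqqqqq ⇒ aaaaaaAqqqqqq   [A → a A q]
aaaaaaAqqqqqq ⇒ aaaaaaqqqqqq   [A → epsilon]

A ⇒ aAq ⇒ aaAqq ⇒ aaaAqqq ⇒ aaaaAqqqq ⇒ aaaaaAqqqqq ⇒ aaaaaaAqqqqqq ⇒ aaaaaaqqqqqq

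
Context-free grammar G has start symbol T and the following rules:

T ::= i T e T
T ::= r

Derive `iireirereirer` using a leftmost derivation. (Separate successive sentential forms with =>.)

T => iTeT => iiTeTeT => iireTeT => iireiTeTeT => iireireTeT => iireirereT => iireirereiTeT => iireirereireT => iireirereirer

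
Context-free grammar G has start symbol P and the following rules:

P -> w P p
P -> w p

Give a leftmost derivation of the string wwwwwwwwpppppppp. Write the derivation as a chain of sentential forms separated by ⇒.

P ⇒ wPp ⇒ wwPpp ⇒ wwwPppp ⇒ wwwwPpppp ⇒ wwwwwPppppp ⇒ wwwwwwPpppppp ⇒ wwwwwwwPppppppp ⇒ wwwwwwwwpppppppp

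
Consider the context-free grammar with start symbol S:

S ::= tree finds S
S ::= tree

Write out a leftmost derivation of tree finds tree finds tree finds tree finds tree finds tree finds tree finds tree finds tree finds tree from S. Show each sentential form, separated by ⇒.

S ⇒ tree finds S   [S ::= tree finds S]
tree finds S ⇒ tree finds tree finds S   [S ::= tree finds S]
tree finds tree finds S ⇒ tree finds tree finds tree finds S   [S ::= tree finds S]
tree finds tree finds tree finds S ⇒ tree finds tree finds tree finds tree finds S   [S ::= tree finds S]
tree finds tree finds tree finds tree finds S ⇒ tree finds tree finds tree finds tree finds tree finds S   [S ::= tree finds S]
tree finds tree finds tree finds tree finds tree finds S ⇒ tree finds tree finds tree finds tree finds tree finds tree finds S   [S ::= tree finds S]
tree finds tree finds tree finds tree finds tree finds tree finds S ⇒ tree finds tree finds tree finds tree finds tree finds tree finds tree finds S   [S ::= tree finds S]
tree finds tree finds tree finds tree finds tree finds tree finds tree finds S ⇒ tree finds tree finds tree finds tree finds tree finds tree finds tree finds tree finds S   [S ::= tree finds S]
tree finds tree finds tree finds tree finds tree finds tree finds tree finds tree finds S ⇒ tree finds tree finds tree finds tree finds tree finds tree finds tree finds tree finds tree finds S   [S ::= tree finds S]
tree finds tree finds tree finds tree finds tree finds tree finds tree finds tree finds tree finds S ⇒ tree finds tree finds tree finds tree finds tree finds tree finds tree finds tree finds tree finds tree   [S ::= tree]

S ⇒ tree finds S ⇒ tree finds tree finds S ⇒ tree finds tree finds tree finds S ⇒ tree finds tree finds tree finds tree finds S ⇒ tree finds tree finds tree finds tree finds tree finds S ⇒ tree finds tree finds tree finds tree finds tree finds tree finds S ⇒ tree finds tree finds tree finds tree finds tree finds tree finds tree finds S ⇒ tree finds tree finds tree finds tree finds tree finds tree finds tree finds tree finds S ⇒ tree finds tree finds tree finds tree finds tree finds tree finds tree finds tree finds tree finds S ⇒ tree finds tree finds tree finds tree finds tree finds tree finds tree finds tree finds tree finds tree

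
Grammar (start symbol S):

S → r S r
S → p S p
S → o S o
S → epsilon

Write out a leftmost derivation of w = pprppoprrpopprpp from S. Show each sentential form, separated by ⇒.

S ⇒ pSp ⇒ ppSpp ⇒ pprSrpp ⇒ pprpSprpp ⇒ pprppSpprpp ⇒ pprppoSopprpp ⇒ pprppopSpopprpp ⇒ pprppoprSrpopprpp ⇒ pprppoprrpopprpp

S ⇒ pSp   [S → p S p]
pSp ⇒ ppSpp   [S → p S p]
ppSpp ⇒ pprSrpp   [S → r S r]
pprSrpp ⇒ pprpSprpp   [S → p S p]
pprpSprpp ⇒ pprppSpprpp   [S → p S p]
pprppSpprpp ⇒ pprppoSopprpp   [S → o S o]
pprppoSopprpp ⇒ pprppopSpopprpp   [S → p S p]
pprppopSpopprpp ⇒ pprppoprSrpopprpp   [S → r S r]
pprppoprSrpopprpp ⇒ pprppoprrpopprpp   [S → epsilon]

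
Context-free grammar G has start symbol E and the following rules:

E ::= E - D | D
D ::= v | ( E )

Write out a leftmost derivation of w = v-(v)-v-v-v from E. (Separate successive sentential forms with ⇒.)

E ⇒ E-D ⇒ E-D-D ⇒ E-D-D-D ⇒ E-D-D-D-D ⇒ D-D-D-D-D ⇒ v-D-D-D-D ⇒ v-(E)-D-D-D ⇒ v-(D)-D-D-D ⇒ v-(v)-D-D-D ⇒ v-(v)-v-D-D ⇒ v-(v)-v-v-D ⇒ v-(v)-v-v-v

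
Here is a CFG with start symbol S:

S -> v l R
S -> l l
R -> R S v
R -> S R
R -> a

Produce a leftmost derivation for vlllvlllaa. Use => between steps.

S => vlR => vlSR => vlllR => vlllSR => vlllvlRR => vlllvlSRR => vlllvlllRR => vlllvlllaR => vlllvlllaa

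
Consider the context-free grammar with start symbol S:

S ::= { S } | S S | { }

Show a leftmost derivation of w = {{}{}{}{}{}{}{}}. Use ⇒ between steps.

S ⇒ {S} ⇒ {SS} ⇒ {{}S} ⇒ {{}SS} ⇒ {{}SSS} ⇒ {{}{}SS} ⇒ {{}{}SSS} ⇒ {{}{}SSSS} ⇒ {{}{}SSSSS} ⇒ {{}{}{}SSSS} ⇒ {{}{}{}{}SSS} ⇒ {{}{}{}{}{}SS} ⇒ {{}{}{}{}{}{}S} ⇒ {{}{}{}{}{}{}{}}

S ⇒ {S}   [S ::= { S }]
{S} ⇒ {SS}   [S ::= S S]
{SS} ⇒ {{}S}   [S ::= { }]
{{}S} ⇒ {{}SS}   [S ::= S S]
{{}SS} ⇒ {{}SSS}   [S ::= S S]
{{}SSS} ⇒ {{}{}SS}   [S ::= { }]
{{}{}SS} ⇒ {{}{}SSS}   [S ::= S S]
{{}{}SSS} ⇒ {{}{}SSSS}   [S ::= S S]
{{}{}SSSS} ⇒ {{}{}SSSSS}   [S ::= S S]
{{}{}SSSSS} ⇒ {{}{}{}SSSS}   [S ::= { }]
{{}{}{}SSSS} ⇒ {{}{}{}{}SSS}   [S ::= { }]
{{}{}{}{}SSS} ⇒ {{}{}{}{}{}SS}   [S ::= { }]
{{}{}{}{}{}SS} ⇒ {{}{}{}{}{}{}S}   [S ::= { }]
{{}{}{}{}{}{}S} ⇒ {{}{}{}{}{}{}{}}   [S ::= { }]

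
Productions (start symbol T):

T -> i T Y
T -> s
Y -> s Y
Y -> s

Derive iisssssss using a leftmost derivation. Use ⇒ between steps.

T ⇒ iTY   [T -> i T Y]
iTY ⇒ iiTYY   [T -> i T Y]
iiTYY ⇒ iisYY   [T -> s]
iisYY ⇒ iissYY   [Y -> s Y]
iissYY ⇒ iisssYY   [Y -> s Y]
iisssYY ⇒ iissssY   [Y -> s]
iissssY ⇒ iisssssY   [Y -> s Y]
iisssssY ⇒ iissssssY   [Y -> s Y]
iissssssY ⇒ iisssssss   [Y -> s]

T⇒iTY⇒iiTYY⇒iisYY⇒iissYY⇒iisssYY⇒iissssY⇒iisssssY⇒iissssssY⇒iisssssss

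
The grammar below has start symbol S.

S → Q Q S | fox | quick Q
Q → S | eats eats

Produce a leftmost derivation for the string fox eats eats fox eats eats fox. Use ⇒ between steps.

S ⇒ Q Q S ⇒ S Q S ⇒ Q Q S Q S ⇒ S Q S Q S ⇒ fox Q S Q S ⇒ fox eats eats S Q S ⇒ fox eats eats fox Q S ⇒ fox eats eats fox eats eats S ⇒ fox eats eats fox eats eats fox

S ⇒ Q Q S   [S → Q Q S]
Q Q S ⇒ S Q S   [Q → S]
S Q S ⇒ Q Q S Q S   [S → Q Q S]
Q Q S Q S ⇒ S Q S Q S   [Q → S]
S Q S Q S ⇒ fox Q S Q S   [S → fox]
fox Q S Q S ⇒ fox eats eats S Q S   [Q → eats eats]
fox eats eats S Q S ⇒ fox eats eats fox Q S   [S → fox]
fox eats eats fox Q S ⇒ fox eats eats fox eats eats S   [Q → eats eats]
fox eats eats fox eats eats S ⇒ fox eats eats fox eats eats fox   [S → fox]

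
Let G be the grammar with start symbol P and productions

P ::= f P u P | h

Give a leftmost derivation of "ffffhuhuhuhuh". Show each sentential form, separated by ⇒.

P ⇒ fPuP   [P ::= f P u P]
fPuP ⇒ ffPuPuP   [P ::= f P u P]
ffPuPuP ⇒ fffPuPuPuP   [P ::= f P u P]
fffPuPuPuP ⇒ ffffPuPuPuPuP   [P ::= f P u P]
ffffPuPuPuPuP ⇒ ffffhuPuPuPuP   [P ::= h]
ffffhuPuPuPuP ⇒ ffffhuhuPuPuP   [P ::= h]
ffffhuhuPuPuP ⇒ ffffhuhuhuPuP   [P ::= h]
ffffhuhuhuPuP ⇒ ffffhuhuhuhuP   [P ::= h]
ffffhuhuhuhuP ⇒ ffffhuhuhuhuh   [P ::= h]

P⇒fPuP⇒ffPuPuP⇒fffPuPuPuP⇒ffffPuPuPuPuP⇒ffffhuPuPuPuP⇒ffffhuhuPuPuP⇒ffffhuhuhuPuP⇒ffffhuhuhuhuP⇒ffffhuhuhuhuh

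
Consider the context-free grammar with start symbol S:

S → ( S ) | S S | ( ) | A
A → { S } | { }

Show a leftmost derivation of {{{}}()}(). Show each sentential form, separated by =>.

S => SS => AS => {S}S => {SS}S => {AS}S => {{S}S}S => {{A}S}S => {{{}}S}S => {{{}}()}S => {{{}}()}()

S => SS   [S → S S]
SS => AS   [S → A]
AS => {S}S   [A → { S }]
{S}S => {SS}S   [S → S S]
{SS}S => {AS}S   [S → A]
{AS}S => {{S}S}S   [A → { S }]
{{S}S}S => {{A}S}S   [S → A]
{{A}S}S => {{{}}S}S   [A → { }]
{{{}}S}S => {{{}}()}S   [S → ( )]
{{{}}()}S => {{{}}()}()   [S → ( )]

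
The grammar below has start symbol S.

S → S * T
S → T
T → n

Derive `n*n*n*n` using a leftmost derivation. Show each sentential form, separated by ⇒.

S ⇒ S*T ⇒ S*T*T ⇒ S*T*T*T ⇒ T*T*T*T ⇒ n*T*T*T ⇒ n*n*T*T ⇒ n*n*n*T ⇒ n*n*n*n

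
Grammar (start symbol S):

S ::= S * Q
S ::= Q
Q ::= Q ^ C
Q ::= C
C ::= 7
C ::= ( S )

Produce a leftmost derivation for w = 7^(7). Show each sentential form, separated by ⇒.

S⇒Q⇒Q^C⇒C^C⇒7^C⇒7^(S)⇒7^(Q)⇒7^(C)⇒7^(7)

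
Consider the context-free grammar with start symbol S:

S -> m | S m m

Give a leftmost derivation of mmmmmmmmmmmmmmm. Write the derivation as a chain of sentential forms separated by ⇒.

S⇒Smm⇒Smmmm⇒Smmmmmm⇒Smmmmmmmm⇒Smmmmmmmmmm⇒Smmmmmmmmmmmm⇒Smmmmmmmmmmmmmm⇒mmmmmmmmmmmmmmm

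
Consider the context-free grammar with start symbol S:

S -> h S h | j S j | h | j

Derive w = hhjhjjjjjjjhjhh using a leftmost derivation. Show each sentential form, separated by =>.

S=>hSh=>hhShh=>hhjSjhh=>hhjhShjhh=>hhjhjSjhjhh=>hhjhjjSjjhjhh=>hhjhjjjSjjjhjhh=>hhjhjjjjjjjhjhh

S => hSh   [S -> h S h]
hSh => hhShh   [S -> h S h]
hhShh => hhjSjhh   [S -> j S j]
hhjSjhh => hhjhShjhh   [S -> h S h]
hhjhShjhh => hhjhjSjhjhh   [S -> j S j]
hhjhjSjhjhh => hhjhjjSjjhjhh   [S -> j S j]
hhjhjjSjjhjhh => hhjhjjjSjjjhjhh   [S -> j S j]
hhjhjjjSjjjhjhh => hhjhjjjjjjjhjhh   [S -> j]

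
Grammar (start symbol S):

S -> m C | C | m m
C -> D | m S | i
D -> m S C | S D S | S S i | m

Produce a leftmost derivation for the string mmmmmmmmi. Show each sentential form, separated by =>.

S => mC => mmS => mmC => mmmS => mmmmC => mmmmD => mmmmSSi => mmmmmmSi => mmmmmmmmi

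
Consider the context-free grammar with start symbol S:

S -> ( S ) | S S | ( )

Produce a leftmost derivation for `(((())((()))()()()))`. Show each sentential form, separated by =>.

S => (S)   [S -> ( S )]
(S) => ((S))   [S -> ( S )]
((S)) => ((SS))   [S -> S S]
((SS)) => ((SSS))   [S -> S S]
((SSS)) => ((SSSS))   [S -> S S]
((SSSS)) => (((S)SSS))   [S -> ( S )]
(((S)SSS)) => (((())SSS))   [S -> ( )]
(((())SSS)) => (((())(S)SS))   [S -> ( S )]
(((())(S)SS)) => (((())((S))SS))   [S -> ( S )]
(((())((S))SS)) => (((())((()))SS))   [S -> ( )]
(((())((()))SS)) => (((())((()))SSS))   [S -> S S]
(((())((()))SSS)) => (((())((()))()SS))   [S -> ( )]
(((())((()))()SS)) => (((())((()))()()S))   [S -> ( )]
(((())((()))()()S)) => (((())((()))()()()))   [S -> ( )]

S => (S) => ((S)) => ((SS)) => ((SSS)) => ((SSSS)) => (((S)SSS)) => (((())SSS)) => (((())(S)SS)) => (((())((S))SS)) => (((())((()))SS)) => (((())((()))SSS)) => (((())((()))()SS)) => (((())((()))()()S)) => (((())((()))()()()))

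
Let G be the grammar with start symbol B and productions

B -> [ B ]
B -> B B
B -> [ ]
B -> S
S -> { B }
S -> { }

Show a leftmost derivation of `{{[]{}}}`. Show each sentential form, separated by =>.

B => S   [B -> S]
S => {B}   [S -> { B }]
{B} => {S}   [B -> S]
{S} => {{B}}   [S -> { B }]
{{B}} => {{BB}}   [B -> B B]
{{BB}} => {{[]B}}   [B -> [ ]]
{{[]B}} => {{[]S}}   [B -> S]
{{[]S}} => {{[]{}}}   [S -> { }]

B => S => {B} => {S} => {{B}} => {{BB}} => {{[]B}} => {{[]S}} => {{[]{}}}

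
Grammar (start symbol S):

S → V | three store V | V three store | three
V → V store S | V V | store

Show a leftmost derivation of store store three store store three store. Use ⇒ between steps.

S ⇒ V   [S → V]
V ⇒ V V   [V → V V]
V V ⇒ V store S V   [V → V store S]
V store S V ⇒ V V store S V   [V → V V]
V V store S V ⇒ V store S V store S V   [V → V store S]
V store S V store S V ⇒ store store S V store S V   [V → store]
store store S V store S V ⇒ store store three V store S V   [S → three]
store store three V store S V ⇒ store store three store store S V   [V → store]
store store three store store S V ⇒ store store three store store three V   [S → three]
store store three store store three V ⇒ store store three store store three store   [V → store]

S ⇒ V ⇒ V V ⇒ V store S V ⇒ V V store S V ⇒ V store S V store S V ⇒ store store S V store S V ⇒ store store three V store S V ⇒ store store three store store S V ⇒ store store three store store three V ⇒ store store three store store three store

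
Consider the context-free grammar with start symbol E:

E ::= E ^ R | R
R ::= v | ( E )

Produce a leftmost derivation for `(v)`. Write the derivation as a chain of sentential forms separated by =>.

E=>R=>(E)=>(R)=>(v)

E => R   [E ::= R]
R => (E)   [R ::= ( E )]
(E) => (R)   [E ::= R]
(R) => (v)   [R ::= v]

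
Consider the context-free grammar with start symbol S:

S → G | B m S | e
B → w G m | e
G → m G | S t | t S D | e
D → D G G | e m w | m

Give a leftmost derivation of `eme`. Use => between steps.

S => BmS   [S → B m S]
BmS => emS   [B → e]
emS => emG   [S → G]
emG => eme   [G → e]

S=>BmS=>emS=>emG=>eme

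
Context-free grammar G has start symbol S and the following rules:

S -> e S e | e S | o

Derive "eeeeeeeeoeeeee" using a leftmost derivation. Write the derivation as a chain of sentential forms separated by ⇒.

S⇒eSe⇒eeSe⇒eeeSee⇒eeeeSeee⇒eeeeeSeee⇒eeeeeeSeeee⇒eeeeeeeSeeee⇒eeeeeeeeSeeeee⇒eeeeeeeeoeeeee

S ⇒ eSe   [S -> e S e]
eSe ⇒ eeSe   [S -> e S]
eeSe ⇒ eeeSee   [S -> e S e]
eeeSee ⇒ eeeeSeee   [S -> e S e]
eeeeSeee ⇒ eeeeeSeee   [S -> e S]
eeeeeSeee ⇒ eeeeeeSeeee   [S -> e S e]
eeeeeeSeeee ⇒ eeeeeeeSeeee   [S -> e S]
eeeeeeeSeeee ⇒ eeeeeeeeSeeeee   [S -> e S e]
eeeeeeeeSeeeee ⇒ eeeeeeeeoeeeee   [S -> o]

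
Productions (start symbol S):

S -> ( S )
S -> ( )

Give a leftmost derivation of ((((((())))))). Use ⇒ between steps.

S ⇒ (S)   [S -> ( S )]
(S) ⇒ ((S))   [S -> ( S )]
((S)) ⇒ (((S)))   [S -> ( S )]
(((S))) ⇒ ((((S))))   [S -> ( S )]
((((S)))) ⇒ (((((S)))))   [S -> ( S )]
(((((S))))) ⇒ ((((((S))))))   [S -> ( S )]
((((((S)))))) ⇒ ((((((()))))))   [S -> ( )]

S⇒(S)⇒((S))⇒(((S)))⇒((((S))))⇒(((((S)))))⇒((((((S))))))⇒((((((()))))))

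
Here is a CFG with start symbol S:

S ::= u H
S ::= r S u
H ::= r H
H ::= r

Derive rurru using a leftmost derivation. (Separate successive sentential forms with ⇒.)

S ⇒ rSu   [S ::= r S u]
rSu ⇒ ruHu   [S ::= u H]
ruHu ⇒ rurHu   [H ::= r H]
rurHu ⇒ rurru   [H ::= r]

S ⇒ rSu ⇒ ruHu ⇒ rurHu ⇒ rurru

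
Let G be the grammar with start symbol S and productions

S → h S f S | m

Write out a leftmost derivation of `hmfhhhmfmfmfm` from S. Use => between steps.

S => hSfS   [S → h S f S]
hSfS => hmfS   [S → m]
hmfS => hmfhSfS   [S → h S f S]
hmfhSfS => hmfhhSfSfS   [S → h S f S]
hmfhhSfSfS => hmfhhhSfSfSfS   [S → h S f S]
hmfhhhSfSfSfS => hmfhhhmfSfSfS   [S → m]
hmfhhhmfSfSfS => hmfhhhmfmfSfS   [S → m]
hmfhhhmfmfSfS => hmfhhhmfmfmfS   [S → m]
hmfhhhmfmfmfS => hmfhhhmfmfmfm   [S → m]

S => hSfS => hmfS => hmfhSfS => hmfhhSfSfS => hmfhhhSfSfSfS => hmfhhhmfSfSfS => hmfhhhmfmfSfS => hmfhhhmfmfmfS => hmfhhhmfmfmfm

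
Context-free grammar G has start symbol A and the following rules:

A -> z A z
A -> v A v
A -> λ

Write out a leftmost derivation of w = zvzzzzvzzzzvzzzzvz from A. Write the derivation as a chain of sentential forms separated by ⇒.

A⇒zAz⇒zvAvz⇒zvzAzvz⇒zvzzAzzvz⇒zvzzzAzzzvz⇒zvzzzzAzzzzvz⇒zvzzzzvAvzzzzvz⇒zvzzzzvzAzvzzzzvz⇒zvzzzzvzzAzzvzzzzvz⇒zvzzzzvzzzzvzzzzvz

A ⇒ zAz   [A -> z A z]
zAz ⇒ zvAvz   [A -> v A v]
zvAvz ⇒ zvzAzvz   [A -> z A z]
zvzAzvz ⇒ zvzzAzzvz   [A -> z A z]
zvzzAzzvz ⇒ zvzzzAzzzvz   [A -> z A z]
zvzzzAzzzvz ⇒ zvzzzzAzzzzvz   [A -> z A z]
zvzzzzAzzzzvz ⇒ zvzzzzvAvzzzzvz   [A -> v A v]
zvzzzzvAvzzzzvz ⇒ zvzzzzvzAzvzzzzvz   [A -> z A z]
zvzzzzvzAzvzzzzvz ⇒ zvzzzzvzzAzzvzzzzvz   [A -> z A z]
zvzzzzvzzAzzvzzzzvz ⇒ zvzzzzvzzzzvzzzzvz   [A -> λ]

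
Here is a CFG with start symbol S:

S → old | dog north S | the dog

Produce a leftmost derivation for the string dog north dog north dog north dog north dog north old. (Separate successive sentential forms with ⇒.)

S ⇒ dog north S ⇒ dog north dog north S ⇒ dog north dog north dog north S ⇒ dog north dog north dog north dog north S ⇒ dog north dog north dog north dog north dog north S ⇒ dog north dog north dog north dog north dog north old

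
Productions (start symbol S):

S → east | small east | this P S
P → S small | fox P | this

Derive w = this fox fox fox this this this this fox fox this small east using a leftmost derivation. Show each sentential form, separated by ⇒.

S ⇒ this P S   [S → this P S]
this P S ⇒ this fox P S   [P → fox P]
this fox P S ⇒ this fox fox P S   [P → fox P]
this fox fox P S ⇒ this fox fox fox P S   [P → fox P]
this fox fox fox P S ⇒ this fox fox fox this S   [P → this]
this fox fox fox this S ⇒ this fox fox fox this this P S   [S → this P S]
this fox fox fox this this P S ⇒ this fox fox fox this this this S   [P → this]
this fox fox fox this this this S ⇒ this fox fox fox this this this this P S   [S → this P S]
this fox fox fox this this this this P S ⇒ this fox fox fox this this this this fox P S   [P → fox P]
this fox fox fox this this this this fox P S ⇒ this fox fox fox this this this this fox fox P S   [P → fox P]
this fox fox fox this this this this fox fox P S ⇒ this fox fox fox this this this this fox fox this S   [P → this]
this fox fox fox this this this this fox fox this S ⇒ this fox fox fox this this this this fox fox this small east   [S → small east]

S ⇒ this P S ⇒ this fox P S ⇒ this fox fox P S ⇒ this fox fox fox P S ⇒ this fox fox fox this S ⇒ this fox fox fox this this P S ⇒ this fox fox fox this this this S ⇒ this fox fox fox this this this this P S ⇒ this fox fox fox this this this this fox P S ⇒ this fox fox fox this this this this fox fox P S ⇒ this fox fox fox this this this this fox fox this S ⇒ this fox fox fox this this this this fox fox this small east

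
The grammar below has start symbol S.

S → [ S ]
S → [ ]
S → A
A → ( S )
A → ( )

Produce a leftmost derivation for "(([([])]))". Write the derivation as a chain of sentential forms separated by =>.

S => A => (S) => (A) => ((S)) => (([S])) => (([A])) => (([(S)])) => (([([])]))

S => A   [S → A]
A => (S)   [A → ( S )]
(S) => (A)   [S → A]
(A) => ((S))   [A → ( S )]
((S)) => (([S]))   [S → [ S ]]
(([S])) => (([A]))   [S → A]
(([A])) => (([(S)]))   [A → ( S )]
(([(S)])) => (([([])]))   [S → [ ]]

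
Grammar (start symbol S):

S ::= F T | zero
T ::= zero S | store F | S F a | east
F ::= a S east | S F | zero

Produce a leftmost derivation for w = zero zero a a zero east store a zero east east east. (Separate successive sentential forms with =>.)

S => F T => zero T => zero zero S => zero zero F T => zero zero a S east T => zero zero a F T east T => zero zero a a S east T east T => zero zero a a zero east T east T => zero zero a a zero east store F east T => zero zero a a zero east store a S east east T => zero zero a a zero east store a zero east east T => zero zero a a zero east store a zero east east east

S => F T   [S ::= F T]
F T => zero T   [F ::= zero]
zero T => zero zero S   [T ::= zero S]
zero zero S => zero zero F T   [S ::= F T]
zero zero F T => zero zero a S east T   [F ::= a S east]
zero zero a S east T => zero zero a F T east T   [S ::= F T]
zero zero a F T east T => zero zero a a S east T east T   [F ::= a S east]
zero zero a a S east T east T => zero zero a a zero east T east T   [S ::= zero]
zero zero a a zero east T east T => zero zero a a zero east store F east T   [T ::= store F]
zero zero a a zero east store F east T => zero zero a a zero east store a S east east T   [F ::= a S east]
zero zero a a zero east store a S east east T => zero zero a a zero east store a zero east east T   [S ::= zero]
zero zero a a zero east store a zero east east T => zero zero a a zero east store a zero east east east   [T ::= east]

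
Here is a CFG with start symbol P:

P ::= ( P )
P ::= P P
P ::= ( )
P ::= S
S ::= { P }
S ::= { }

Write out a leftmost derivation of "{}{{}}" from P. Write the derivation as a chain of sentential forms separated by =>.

P => PP   [P ::= P P]
PP => SP   [P ::= S]
SP => {}P   [S ::= { }]
{}P => {}S   [P ::= S]
{}S => {}{P}   [S ::= { P }]
{}{P} => {}{S}   [P ::= S]
{}{S} => {}{{}}   [S ::= { }]

P => PP => SP => {}P => {}S => {}{P} => {}{S} => {}{{}}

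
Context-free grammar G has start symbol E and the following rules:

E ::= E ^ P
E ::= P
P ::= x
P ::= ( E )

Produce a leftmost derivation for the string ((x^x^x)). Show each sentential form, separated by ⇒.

E ⇒ P   [E ::= P]
P ⇒ (E)   [P ::= ( E )]
(E) ⇒ (P)   [E ::= P]
(P) ⇒ ((E))   [P ::= ( E )]
((E)) ⇒ ((E^P))   [E ::= E ^ P]
((E^P)) ⇒ ((E^P^P))   [E ::= E ^ P]
((E^P^P)) ⇒ ((P^P^P))   [E ::= P]
((P^P^P)) ⇒ ((x^P^P))   [P ::= x]
((x^P^P)) ⇒ ((x^x^P))   [P ::= x]
((x^x^P)) ⇒ ((x^x^x))   [P ::= x]

E⇒P⇒(E)⇒(P)⇒((E))⇒((E^P))⇒((E^P^P))⇒((P^P^P))⇒((x^P^P))⇒((x^x^P))⇒((x^x^x))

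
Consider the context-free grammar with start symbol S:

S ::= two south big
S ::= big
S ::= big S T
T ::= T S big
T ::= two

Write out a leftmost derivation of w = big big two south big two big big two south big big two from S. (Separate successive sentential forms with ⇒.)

S ⇒ big S T ⇒ big big S T T ⇒ big big two south big T T ⇒ big big two south big T S big T ⇒ big big two south big T S big S big T ⇒ big big two south big two S big S big T ⇒ big big two south big two big big S big T ⇒ big big two south big two big big two south big big T ⇒ big big two south big two big big two south big big two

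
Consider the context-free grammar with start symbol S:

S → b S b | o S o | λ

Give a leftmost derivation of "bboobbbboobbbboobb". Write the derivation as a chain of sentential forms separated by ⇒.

S⇒bSb⇒bbSbb⇒bboSobb⇒bbooSoobb⇒bboobSboobb⇒bboobbSbboobb⇒bboobbbSbbboobb⇒bboobbbbSbbbboobb⇒bboobbbboSobbbboobb⇒bboobbbboobbbboobb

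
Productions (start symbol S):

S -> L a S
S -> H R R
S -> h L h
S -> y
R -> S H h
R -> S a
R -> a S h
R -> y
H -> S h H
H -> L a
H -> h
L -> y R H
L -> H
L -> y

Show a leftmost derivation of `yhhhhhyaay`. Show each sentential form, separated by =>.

S => LaS   [S -> L a S]
LaS => yRHaS   [L -> y R H]
yRHaS => ySHhHaS   [R -> S H h]
ySHhHaS => yhLhHhHaS   [S -> h L h]
yhLhHhHaS => yhHhHhHaS   [L -> H]
yhHhHhHaS => yhhhHhHaS   [H -> h]
yhhhHhHaS => yhhhhhHaS   [H -> h]
yhhhhhHaS => yhhhhhLaaS   [H -> L a]
yhhhhhLaaS => yhhhhhyaaS   [L -> y]
yhhhhhyaaS => yhhhhhyaay   [S -> y]

S=>LaS=>yRHaS=>ySHhHaS=>yhLhHhHaS=>yhHhHhHaS=>yhhhHhHaS=>yhhhhhHaS=>yhhhhhLaaS=>yhhhhhyaaS=>yhhhhhyaay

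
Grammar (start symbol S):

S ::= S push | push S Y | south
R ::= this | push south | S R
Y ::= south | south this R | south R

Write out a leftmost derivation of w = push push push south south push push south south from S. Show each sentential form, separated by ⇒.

S ⇒ push S Y   [S ::= push S Y]
push S Y ⇒ push push S Y Y   [S ::= push S Y]
push push S Y Y ⇒ push push S push Y Y   [S ::= S push]
push push S push Y Y ⇒ push push S push push Y Y   [S ::= S push]
push push S push push Y Y ⇒ push push push S Y push push Y Y   [S ::= push S Y]
push push push S Y push push Y Y ⇒ push push push south Y push push Y Y   [S ::= south]
push push push south Y push push Y Y ⇒ push push push south south push push Y Y   [Y ::= south]
push push push south south push push Y Y ⇒ push push push south south push push south Y   [Y ::= south]
push push push south south push push south Y ⇒ push push push south south push push south south   [Y ::= south]

S ⇒ push S Y ⇒ push push S Y Y ⇒ push push S push Y Y ⇒ push push S push push Y Y ⇒ push push push S Y push push Y Y ⇒ push push push south Y push push Y Y ⇒ push push push south south push push Y Y ⇒ push push push south south push push south Y ⇒ push push push south south push push south south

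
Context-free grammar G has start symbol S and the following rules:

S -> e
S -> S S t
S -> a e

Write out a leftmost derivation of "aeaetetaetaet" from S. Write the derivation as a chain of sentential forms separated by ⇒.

S ⇒ SSt   [S -> S S t]
SSt ⇒ SStSt   [S -> S S t]
SStSt ⇒ SStStSt   [S -> S S t]
SStStSt ⇒ SStStStSt   [S -> S S t]
SStStStSt ⇒ aeStStStSt   [S -> a e]
aeStStStSt ⇒ aeaetStStSt   [S -> a e]
aeaetStStSt ⇒ aeaetetStSt   [S -> e]
aeaetetStSt ⇒ aeaetetaetSt   [S -> a e]
aeaetetaetSt ⇒ aeaetetaetaet   [S -> a e]

S ⇒ SSt ⇒ SStSt ⇒ SStStSt ⇒ SStStStSt ⇒ aeStStStSt ⇒ aeaetStStSt ⇒ aeaetetStSt ⇒ aeaetetaetSt ⇒ aeaetetaetaet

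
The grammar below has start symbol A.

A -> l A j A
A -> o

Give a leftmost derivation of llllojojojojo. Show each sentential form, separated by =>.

A => lAjA => llAjAjA => lllAjAjAjA => llllAjAjAjAjA => llllojAjAjAjA => llllojojAjAjA => llllojojojAjA => llllojojojojA => llllojojojojo

A => lAjA   [A -> l A j A]
lAjA => llAjAjA   [A -> l A j A]
llAjAjA => lllAjAjAjA   [A -> l A j A]
lllAjAjAjA => llllAjAjAjAjA   [A -> l A j A]
llllAjAjAjAjA => llllojAjAjAjA   [A -> o]
llllojAjAjAjA => llllojojAjAjA   [A -> o]
llllojojAjAjA => llllojojojAjA   [A -> o]
llllojojojAjA => llllojojojojA   [A -> o]
llllojojojojA => llllojojojojo   [A -> o]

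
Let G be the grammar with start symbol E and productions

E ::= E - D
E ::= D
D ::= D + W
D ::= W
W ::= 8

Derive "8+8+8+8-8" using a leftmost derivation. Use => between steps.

E => E-D => D-D => D+W-D => D+W+W-D => D+W+W+W-D => W+W+W+W-D => 8+W+W+W-D => 8+8+W+W-D => 8+8+8+W-D => 8+8+8+8-D => 8+8+8+8-W => 8+8+8+8-8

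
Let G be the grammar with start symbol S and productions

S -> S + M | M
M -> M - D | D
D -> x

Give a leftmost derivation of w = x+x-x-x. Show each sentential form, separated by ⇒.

S⇒S+M⇒M+M⇒D+M⇒x+M⇒x+M-D⇒x+M-D-D⇒x+D-D-D⇒x+x-D-D⇒x+x-x-D⇒x+x-x-x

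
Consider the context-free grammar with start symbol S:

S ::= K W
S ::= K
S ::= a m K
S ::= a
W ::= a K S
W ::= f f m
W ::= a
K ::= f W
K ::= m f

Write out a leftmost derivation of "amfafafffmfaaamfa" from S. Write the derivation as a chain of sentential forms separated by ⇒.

S ⇒ amK   [S ::= a m K]
amK ⇒ amfW   [K ::= f W]
amfW ⇒ amfaKS   [W ::= a K S]
amfaKS ⇒ amfafWS   [K ::= f W]
amfafWS ⇒ amfafaKSS   [W ::= a K S]
amfafaKSS ⇒ amfafafWSS   [K ::= f W]
amfafafWSS ⇒ amfafafffmSS   [W ::= f f m]
amfafafffmSS ⇒ amfafafffmKWS   [S ::= K W]
amfafafffmKWS ⇒ amfafafffmfWWS   [K ::= f W]
amfafafffmfWWS ⇒ amfafafffmfaWS   [W ::= a]
amfafafffmfaWS ⇒ amfafafffmfaaS   [W ::= a]
amfafafffmfaaS ⇒ amfafafffmfaaamK   [S ::= a m K]
amfafafffmfaaamK ⇒ amfafafffmfaaamfW   [K ::= f W]
amfafafffmfaaamfW ⇒ amfafafffmfaaamfa   [W ::= a]

S ⇒ amK ⇒ amfW ⇒ amfaKS ⇒ amfafWS ⇒ amfafaKSS ⇒ amfafafWSS ⇒ amfafafffmSS ⇒ amfafafffmKWS ⇒ amfafafffmfWWS ⇒ amfafafffmfaWS ⇒ amfafafffmfaaS ⇒ amfafafffmfaaamK ⇒ amfafafffmfaaamfW ⇒ amfafafffmfaaamfa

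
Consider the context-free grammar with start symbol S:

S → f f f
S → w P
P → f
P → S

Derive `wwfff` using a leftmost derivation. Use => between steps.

S => wP => wS => wwP => wwS => wwfff

S => wP   [S → w P]
wP => wS   [P → S]
wS => wwP   [S → w P]
wwP => wwS   [P → S]
wwS => wwfff   [S → f f f]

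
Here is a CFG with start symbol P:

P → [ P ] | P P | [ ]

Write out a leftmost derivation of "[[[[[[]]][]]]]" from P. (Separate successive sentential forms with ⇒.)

P ⇒ [P]   [P → [ P ]]
[P] ⇒ [[P]]   [P → [ P ]]
[[P]] ⇒ [[[P]]]   [P → [ P ]]
[[[P]]] ⇒ [[[PP]]]   [P → P P]
[[[PP]]] ⇒ [[[[P]P]]]   [P → [ P ]]
[[[[P]P]]] ⇒ [[[[[P]]P]]]   [P → [ P ]]
[[[[[P]]P]]] ⇒ [[[[[[]]]P]]]   [P → [ ]]
[[[[[[]]]P]]] ⇒ [[[[[[]]][]]]]   [P → [ ]]

P ⇒ [P] ⇒ [[P]] ⇒ [[[P]]] ⇒ [[[PP]]] ⇒ [[[[P]P]]] ⇒ [[[[[P]]P]]] ⇒ [[[[[[]]]P]]] ⇒ [[[[[[]]][]]]]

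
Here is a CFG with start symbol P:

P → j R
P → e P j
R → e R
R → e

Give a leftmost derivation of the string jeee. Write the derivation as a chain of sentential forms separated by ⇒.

P ⇒ jR   [P → j R]
jR ⇒ jeR   [R → e R]
jeR ⇒ jeeR   [R → e R]
jeeR ⇒ jeee   [R → e]

P ⇒ jR ⇒ jeR ⇒ jeeR ⇒ jeee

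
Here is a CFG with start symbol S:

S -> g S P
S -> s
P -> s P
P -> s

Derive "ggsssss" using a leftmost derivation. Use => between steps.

S => gSP   [S -> g S P]
gSP => ggSPP   [S -> g S P]
ggSPP => ggsPP   [S -> s]
ggsPP => ggssPP   [P -> s P]
ggssPP => ggsssP   [P -> s]
ggsssP => ggssssP   [P -> s P]
ggssssP => ggsssss   [P -> s]

S=>gSP=>ggSPP=>ggsPP=>ggssPP=>ggsssP=>ggssssP=>ggsssss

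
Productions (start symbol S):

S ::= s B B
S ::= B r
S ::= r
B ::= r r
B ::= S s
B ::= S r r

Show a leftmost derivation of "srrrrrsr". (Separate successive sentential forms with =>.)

S => Br => Ssr => sBBsr => sSrrBsr => srrrBsr => srrrrrsr

S => Br   [S ::= B r]
Br => Ssr   [B ::= S s]
Ssr => sBBsr   [S ::= s B B]
sBBsr => sSrrBsr   [B ::= S r r]
sSrrBsr => srrrBsr   [S ::= r]
srrrBsr => srrrrrsr   [B ::= r r]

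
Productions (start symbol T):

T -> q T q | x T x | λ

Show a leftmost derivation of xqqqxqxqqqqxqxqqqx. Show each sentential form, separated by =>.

T => xTx => xqTqx => xqqTqqx => xqqqTqqqx => xqqqxTxqqqx => xqqqxqTqxqqqx => xqqqxqxTxqxqqqx => xqqqxqxqTqxqxqqqx => xqqqxqxqqTqqxqxqqqx => xqqqxqxqqqqxqxqqqx

T => xTx   [T -> x T x]
xTx => xqTqx   [T -> q T q]
xqTqx => xqqTqqx   [T -> q T q]
xqqTqqx => xqqqTqqqx   [T -> q T q]
xqqqTqqqx => xqqqxTxqqqx   [T -> x T x]
xqqqxTxqqqx => xqqqxqTqxqqqx   [T -> q T q]
xqqqxqTqxqqqx => xqqqxqxTxqxqqqx   [T -> x T x]
xqqqxqxTxqxqqqx => xqqqxqxqTqxqxqqqx   [T -> q T q]
xqqqxqxqTqxqxqqqx => xqqqxqxqqTqqxqxqqqx   [T -> q T q]
xqqqxqxqqTqqxqxqqqx => xqqqxqxqqqqxqxqqqx   [T -> λ]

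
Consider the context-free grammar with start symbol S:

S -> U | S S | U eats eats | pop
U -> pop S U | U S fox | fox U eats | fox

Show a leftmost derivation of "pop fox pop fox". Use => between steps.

S => U => pop S U => pop S S U => pop U S U => pop fox S U => pop fox pop U => pop fox pop fox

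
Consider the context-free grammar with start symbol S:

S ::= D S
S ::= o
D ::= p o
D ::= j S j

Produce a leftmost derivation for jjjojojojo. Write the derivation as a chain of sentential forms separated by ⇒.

S⇒DS⇒jSjS⇒jDSjS⇒jjSjSjS⇒jjDSjSjS⇒jjjSjSjSjS⇒jjjojSjSjS⇒jjjojojSjS⇒jjjojojojS⇒jjjojojojo

S ⇒ DS   [S ::= D S]
DS ⇒ jSjS   [D ::= j S j]
jSjS ⇒ jDSjS   [S ::= D S]
jDSjS ⇒ jjSjSjS   [D ::= j S j]
jjSjSjS ⇒ jjDSjSjS   [S ::= D S]
jjDSjSjS ⇒ jjjSjSjSjS   [D ::= j S j]
jjjSjSjSjS ⇒ jjjojSjSjS   [S ::= o]
jjjojSjSjS ⇒ jjjojojSjS   [S ::= o]
jjjojojSjS ⇒ jjjojojojS   [S ::= o]
jjjojojojS ⇒ jjjojojojo   [S ::= o]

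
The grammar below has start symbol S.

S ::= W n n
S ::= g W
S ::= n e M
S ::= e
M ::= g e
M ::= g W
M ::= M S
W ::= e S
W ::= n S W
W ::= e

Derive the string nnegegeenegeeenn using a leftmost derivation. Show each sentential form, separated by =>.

S=>Wnn=>nSWnn=>nneMWnn=>nneMSWnn=>nneMSSWnn=>nnegWSSWnn=>nnegeSSSWnn=>nnegegWSSWnn=>nnegegeSSSWnn=>nnegegeeSSWnn=>nnegegeeneMSWnn=>nnegegeenegeSWnn=>nnegegeenegeeWnn=>nnegegeenegeeenn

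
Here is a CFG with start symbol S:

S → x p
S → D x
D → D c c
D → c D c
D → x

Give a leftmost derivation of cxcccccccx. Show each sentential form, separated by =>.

S=>Dx=>Dccx=>Dccccx=>Dccccccx=>cDcccccccx=>cxcccccccx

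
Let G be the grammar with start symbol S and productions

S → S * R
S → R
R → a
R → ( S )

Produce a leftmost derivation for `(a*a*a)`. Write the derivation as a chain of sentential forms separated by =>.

S => R => (S) => (S*R) => (S*R*R) => (R*R*R) => (a*R*R) => (a*a*R) => (a*a*a)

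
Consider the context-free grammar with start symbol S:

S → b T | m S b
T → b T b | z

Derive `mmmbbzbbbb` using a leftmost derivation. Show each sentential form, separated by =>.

S => mSb   [S → m S b]
mSb => mmSbb   [S → m S b]
mmSbb => mmmSbbb   [S → m S b]
mmmSbbb => mmmbTbbb   [S → b T]
mmmbTbbb => mmmbbTbbbb   [T → b T b]
mmmbbTbbbb => mmmbbzbbbb   [T → z]

S => mSb => mmSbb => mmmSbbb => mmmbTbbb => mmmbbTbbbb => mmmbbzbbbb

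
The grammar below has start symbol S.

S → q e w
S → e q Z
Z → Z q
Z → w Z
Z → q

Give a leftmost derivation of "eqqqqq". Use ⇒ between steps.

S ⇒ eqZ ⇒ eqZq ⇒ eqZqq ⇒ eqZqqq ⇒ eqqqqq

S ⇒ eqZ   [S → e q Z]
eqZ ⇒ eqZq   [Z → Z q]
eqZq ⇒ eqZqq   [Z → Z q]
eqZqq ⇒ eqZqqq   [Z → Z q]
eqZqqq ⇒ eqqqqq   [Z → q]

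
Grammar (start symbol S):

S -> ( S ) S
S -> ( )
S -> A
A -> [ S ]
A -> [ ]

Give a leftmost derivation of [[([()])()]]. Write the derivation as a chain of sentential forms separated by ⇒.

S ⇒ A   [S -> A]
A ⇒ [S]   [A -> [ S ]]
[S] ⇒ [A]   [S -> A]
[A] ⇒ [[S]]   [A -> [ S ]]
[[S]] ⇒ [[(S)S]]   [S -> ( S ) S]
[[(S)S]] ⇒ [[(A)S]]   [S -> A]
[[(A)S]] ⇒ [[([S])S]]   [A -> [ S ]]
[[([S])S]] ⇒ [[([()])S]]   [S -> ( )]
[[([()])S]] ⇒ [[([()])()]]   [S -> ( )]

S ⇒ A ⇒ [S] ⇒ [A] ⇒ [[S]] ⇒ [[(S)S]] ⇒ [[(A)S]] ⇒ [[([S])S]] ⇒ [[([()])S]] ⇒ [[([()])()]]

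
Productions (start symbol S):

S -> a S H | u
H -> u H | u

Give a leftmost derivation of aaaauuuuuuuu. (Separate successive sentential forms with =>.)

S => aSH   [S -> a S H]
aSH => aaSHH   [S -> a S H]
aaSHH => aaaSHHH   [S -> a S H]
aaaSHHH => aaaaSHHHH   [S -> a S H]
aaaaSHHHH => aaaauHHHH   [S -> u]
aaaauHHHH => aaaauuHHHH   [H -> u H]
aaaauuHHHH => aaaauuuHHHH   [H -> u H]
aaaauuuHHHH => aaaauuuuHHHH   [H -> u H]
aaaauuuuHHHH => aaaauuuuuHHH   [H -> u]
aaaauuuuuHHH => aaaauuuuuuHH   [H -> u]
aaaauuuuuuHH => aaaauuuuuuuH   [H -> u]
aaaauuuuuuuH => aaaauuuuuuuu   [H -> u]

S=>aSH=>aaSHH=>aaaSHHH=>aaaaSHHHH=>aaaauHHHH=>aaaauuHHHH=>aaaauuuHHHH=>aaaauuuuHHHH=>aaaauuuuuHHH=>aaaauuuuuuHH=>aaaauuuuuuuH=>aaaauuuuuuuu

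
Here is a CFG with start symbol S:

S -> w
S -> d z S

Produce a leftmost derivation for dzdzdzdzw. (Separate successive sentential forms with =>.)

S => dzS => dzdzS => dzdzdzS => dzdzdzdzS => dzdzdzdzw

S => dzS   [S -> d z S]
dzS => dzdzS   [S -> d z S]
dzdzS => dzdzdzS   [S -> d z S]
dzdzdzS => dzdzdzdzS   [S -> d z S]
dzdzdzdzS => dzdzdzdzw   [S -> w]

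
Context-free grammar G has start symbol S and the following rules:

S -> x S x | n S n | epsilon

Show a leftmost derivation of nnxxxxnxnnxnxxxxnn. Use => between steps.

S => nSn   [S -> n S n]
nSn => nnSnn   [S -> n S n]
nnSnn => nnxSxnn   [S -> x S x]
nnxSxnn => nnxxSxxnn   [S -> x S x]
nnxxSxxnn => nnxxxSxxxnn   [S -> x S x]
nnxxxSxxxnn => nnxxxxSxxxxnn   [S -> x S x]
nnxxxxSxxxxnn => nnxxxxnSnxxxxnn   [S -> n S n]
nnxxxxnSnxxxxnn => nnxxxxnxSxnxxxxnn   [S -> x S x]
nnxxxxnxSxnxxxxnn => nnxxxxnxnSnxnxxxxnn   [S -> n S n]
nnxxxxnxnSnxnxxxxnn => nnxxxxnxnnxnxxxxnn   [S -> epsilon]

S => nSn => nnSnn => nnxSxnn => nnxxSxxnn => nnxxxSxxxnn => nnxxxxSxxxxnn => nnxxxxnSnxxxxnn => nnxxxxnxSxnxxxxnn => nnxxxxnxnSnxnxxxxnn => nnxxxxnxnnxnxxxxnn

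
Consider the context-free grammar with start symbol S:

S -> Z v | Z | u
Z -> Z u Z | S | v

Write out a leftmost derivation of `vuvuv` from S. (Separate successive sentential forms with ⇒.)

S⇒Z⇒ZuZ⇒ZuZuZ⇒vuZuZ⇒vuvuZ⇒vuvuv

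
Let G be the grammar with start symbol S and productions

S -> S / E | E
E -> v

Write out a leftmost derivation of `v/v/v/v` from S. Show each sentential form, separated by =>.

S=>S/E=>S/E/E=>S/E/E/E=>E/E/E/E=>v/E/E/E=>v/v/E/E=>v/v/v/E=>v/v/v/v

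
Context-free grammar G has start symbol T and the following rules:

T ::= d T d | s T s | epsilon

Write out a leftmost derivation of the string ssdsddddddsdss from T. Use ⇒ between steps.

T ⇒ sTs   [T ::= s T s]
sTs ⇒ ssTss   [T ::= s T s]
ssTss ⇒ ssdTdss   [T ::= d T d]
ssdTdss ⇒ ssdsTsdss   [T ::= s T s]
ssdsTsdss ⇒ ssdsdTdsdss   [T ::= d T d]
ssdsdTdsdss ⇒ ssdsddTddsdss   [T ::= d T d]
ssdsddTddsdss ⇒ ssdsdddTdddsdss   [T ::= d T d]
ssdsdddTdddsdss ⇒ ssdsddddddsdss   [T ::= epsilon]

T ⇒ sTs ⇒ ssTss ⇒ ssdTdss ⇒ ssdsTsdss ⇒ ssdsdTdsdss ⇒ ssdsddTddsdss ⇒ ssdsdddTdddsdss ⇒ ssdsddddddsdss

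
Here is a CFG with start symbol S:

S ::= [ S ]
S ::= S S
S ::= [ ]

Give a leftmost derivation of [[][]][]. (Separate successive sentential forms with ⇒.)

S ⇒ SS   [S ::= S S]
SS ⇒ [S]S   [S ::= [ S ]]
[S]S ⇒ [SS]S   [S ::= S S]
[SS]S ⇒ [[]S]S   [S ::= [ ]]
[[]S]S ⇒ [[][]]S   [S ::= [ ]]
[[][]]S ⇒ [[][]][]   [S ::= [ ]]

S ⇒ SS ⇒ [S]S ⇒ [SS]S ⇒ [[]S]S ⇒ [[][]]S ⇒ [[][]][]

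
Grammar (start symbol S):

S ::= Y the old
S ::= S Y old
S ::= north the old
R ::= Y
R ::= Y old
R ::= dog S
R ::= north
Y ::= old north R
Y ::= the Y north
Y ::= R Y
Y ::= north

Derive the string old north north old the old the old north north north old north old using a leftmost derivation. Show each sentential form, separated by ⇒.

S ⇒ S Y old ⇒ S Y old Y old ⇒ Y the old Y old Y old ⇒ old north R the old Y old Y old ⇒ old north Y old the old Y old Y old ⇒ old north north old the old Y old Y old ⇒ old north north old the old the Y north old Y old ⇒ old north north old the old the old north R north old Y old ⇒ old north north old the old the old north north north old Y old ⇒ old north north old the old the old north north north old north old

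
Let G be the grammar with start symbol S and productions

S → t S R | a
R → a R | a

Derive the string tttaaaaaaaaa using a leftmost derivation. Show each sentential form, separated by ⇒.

S ⇒ tSR ⇒ ttSRR ⇒ tttSRRR ⇒ tttaRRR ⇒ tttaaRRR ⇒ tttaaaRRR ⇒ tttaaaaRRR ⇒ tttaaaaaRRR ⇒ tttaaaaaaRR ⇒ tttaaaaaaaR ⇒ tttaaaaaaaaR ⇒ tttaaaaaaaaa

S ⇒ tSR   [S → t S R]
tSR ⇒ ttSRR   [S → t S R]
ttSRR ⇒ tttSRRR   [S → t S R]
tttSRRR ⇒ tttaRRR   [S → a]
tttaRRR ⇒ tttaaRRR   [R → a R]
tttaaRRR ⇒ tttaaaRRR   [R → a R]
tttaaaRRR ⇒ tttaaaaRRR   [R → a R]
tttaaaaRRR ⇒ tttaaaaaRRR   [R → a R]
tttaaaaaRRR ⇒ tttaaaaaaRR   [R → a]
tttaaaaaaRR ⇒ tttaaaaaaaR   [R → a]
tttaaaaaaaR ⇒ tttaaaaaaaaR   [R → a R]
tttaaaaaaaaR ⇒ tttaaaaaaaaa   [R → a]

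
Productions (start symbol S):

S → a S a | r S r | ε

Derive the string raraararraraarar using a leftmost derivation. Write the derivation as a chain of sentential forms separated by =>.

S => rSr   [S → r S r]
rSr => raSar   [S → a S a]
raSar => rarSrar   [S → r S r]
rarSrar => raraSarar   [S → a S a]
raraSarar => raraaSaarar   [S → a S a]
raraaSaarar => raraarSraarar   [S → r S r]
raraarSraarar => raraaraSaraarar   [S → a S a]
raraaraSaraarar => raraararSraraarar   [S → r S r]
raraararSraraarar => raraararraraarar   [S → ε]

S => rSr => raSar => rarSrar => raraSarar => raraaSaarar => raraarSraarar => raraaraSaraarar => raraararSraraarar => raraararraraarar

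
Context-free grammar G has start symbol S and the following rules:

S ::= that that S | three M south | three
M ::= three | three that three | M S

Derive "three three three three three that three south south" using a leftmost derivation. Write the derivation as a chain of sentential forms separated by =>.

S => three M south   [S ::= three M south]
three M south => three M S south   [M ::= M S]
three M S south => three M S S south   [M ::= M S]
three M S S south => three three S S south   [M ::= three]
three three S S south => three three three S south   [S ::= three]
three three three S south => three three three three M south south   [S ::= three M south]
three three three three M south south => three three three three three that three south south   [M ::= three that three]

S => three M south => three M S south => three M S S south => three three S S south => three three three S south => three three three three M south south => three three three three three that three south south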